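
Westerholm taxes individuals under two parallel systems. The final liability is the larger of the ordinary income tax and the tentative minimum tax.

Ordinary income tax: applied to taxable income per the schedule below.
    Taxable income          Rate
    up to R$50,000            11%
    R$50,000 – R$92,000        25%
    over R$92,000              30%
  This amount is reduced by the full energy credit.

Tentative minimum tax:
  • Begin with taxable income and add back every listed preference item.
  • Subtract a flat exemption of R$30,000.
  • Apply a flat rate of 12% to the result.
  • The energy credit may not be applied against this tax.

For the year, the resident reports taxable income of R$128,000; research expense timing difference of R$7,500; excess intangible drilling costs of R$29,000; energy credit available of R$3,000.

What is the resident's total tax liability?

Tentative minimum tax:
  Adjusted income: R$128,000 + R$7,500 + R$29,000 = R$164,500
  Less exemption R$30,000 → base R$134,500
  R$134,500 × 12% = R$16,140

Ordinary income tax:
  R$50,000 × 11% = R$5,500
  R$42,000 × 25% = R$10,500
  R$36,000 × 30% = R$10,800
  → R$26,800
  Less energy credit R$3,000 → R$23,800

R$23,800 > R$16,140, so the ordinary income tax governs.

R$23,800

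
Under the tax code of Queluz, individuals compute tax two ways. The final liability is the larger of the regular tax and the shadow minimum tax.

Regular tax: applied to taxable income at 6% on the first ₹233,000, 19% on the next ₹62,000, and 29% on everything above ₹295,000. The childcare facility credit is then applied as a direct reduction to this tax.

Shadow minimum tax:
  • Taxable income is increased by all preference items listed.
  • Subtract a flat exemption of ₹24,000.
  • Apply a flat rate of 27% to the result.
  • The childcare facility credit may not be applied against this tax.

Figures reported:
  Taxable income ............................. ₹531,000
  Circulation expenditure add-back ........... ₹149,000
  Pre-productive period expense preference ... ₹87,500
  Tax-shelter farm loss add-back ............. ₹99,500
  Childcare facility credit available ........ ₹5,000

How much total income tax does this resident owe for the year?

Regular tax:
  ₹233,000 × 6% = ₹13,980
  ₹62,000 × 19% = ₹11,780
  ₹236,000 × 29% = ₹68,440
  → ₹94,200
  Less childcare facility credit ₹5,000 → ₹89,200

Shadow minimum tax:
  Adjusted income: ₹531,000 + ₹149,000 + ₹87,500 + ₹99,500 = ₹867,000
  Less exemption ₹24,000 → base ₹843,000
  ₹843,000 × 27% = ₹227,610

₹227,610 > ₹89,200, so the shadow minimum tax is the binding amount.

₹227,610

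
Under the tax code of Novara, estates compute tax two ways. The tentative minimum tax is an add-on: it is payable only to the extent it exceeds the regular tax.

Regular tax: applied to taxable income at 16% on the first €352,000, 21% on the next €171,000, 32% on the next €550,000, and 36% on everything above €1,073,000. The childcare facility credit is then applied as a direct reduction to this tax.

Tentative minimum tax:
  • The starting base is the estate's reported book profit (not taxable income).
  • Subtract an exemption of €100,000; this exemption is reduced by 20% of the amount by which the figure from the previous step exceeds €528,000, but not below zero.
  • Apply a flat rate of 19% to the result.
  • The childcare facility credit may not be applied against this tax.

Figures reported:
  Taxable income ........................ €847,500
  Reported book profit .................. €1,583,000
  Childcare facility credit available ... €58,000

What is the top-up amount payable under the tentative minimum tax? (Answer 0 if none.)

€162,700

Regular tax:
  €352,000 × 16% = €56,320
  €171,000 × 21% = €35,910
  €324,500 × 32% = €103,840
  → €196,070
  Less childcare facility credit €58,000 → €138,070

Tentative minimum tax:
  Base (reported book profit): €1,583,000
  Exemption: 20% × (€1,583,000 − €528,000) = €211,000 ≥ €100,000, so the exemption is fully phased out
  Base: €1,583,000 − €0 = €1,583,000
  €1,583,000 × 19% = €300,770

Excess of tentative minimum tax over regular tax: €300,770 − €138,070 = €162,700.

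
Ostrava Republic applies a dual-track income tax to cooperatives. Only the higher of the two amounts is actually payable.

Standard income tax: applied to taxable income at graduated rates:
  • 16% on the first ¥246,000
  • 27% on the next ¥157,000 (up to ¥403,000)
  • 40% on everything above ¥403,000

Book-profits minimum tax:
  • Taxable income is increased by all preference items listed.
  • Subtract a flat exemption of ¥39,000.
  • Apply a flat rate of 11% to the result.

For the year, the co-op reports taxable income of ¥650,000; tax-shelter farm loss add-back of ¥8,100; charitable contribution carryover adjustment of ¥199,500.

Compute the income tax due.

¥180,550

Standard income tax:
  ¥246,000 × 16% = ¥39,360
  ¥157,000 × 27% = ¥42,390
  ¥247,000 × 40% = ¥98,800
  → ¥180,550

Book-profits minimum tax:
  Adjusted income: ¥650,000 + ¥8,100 + ¥199,500 = ¥857,600
  Less exemption ¥39,000 → base ¥818,600
  ¥818,600 × 11% = ¥90,046

¥180,550 > ¥90,046, so the standard income tax governs.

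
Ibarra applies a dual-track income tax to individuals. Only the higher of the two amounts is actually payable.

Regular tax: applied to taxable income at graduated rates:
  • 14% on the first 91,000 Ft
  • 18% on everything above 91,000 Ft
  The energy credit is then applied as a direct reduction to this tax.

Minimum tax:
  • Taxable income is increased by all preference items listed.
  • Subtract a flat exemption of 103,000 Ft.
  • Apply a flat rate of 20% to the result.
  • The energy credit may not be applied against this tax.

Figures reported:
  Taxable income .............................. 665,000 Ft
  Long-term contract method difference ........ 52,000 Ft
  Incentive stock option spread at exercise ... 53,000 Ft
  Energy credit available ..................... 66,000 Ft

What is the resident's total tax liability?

133,400 Ft

Regular tax:
  91,000 Ft × 14% = 12,740 Ft
  574,000 Ft × 18% = 103,320 Ft
  → 116,060 Ft
  Less energy credit 66,000 Ft → 50,060 Ft

Minimum tax:
  Adjusted income: 665,000 Ft + 52,000 Ft + 53,000 Ft = 770,000 Ft
  Less exemption 103,000 Ft → base 667,000 Ft
  667,000 Ft × 20% = 133,400 Ft

133,400 Ft > 50,060 Ft, so the minimum tax is the binding amount.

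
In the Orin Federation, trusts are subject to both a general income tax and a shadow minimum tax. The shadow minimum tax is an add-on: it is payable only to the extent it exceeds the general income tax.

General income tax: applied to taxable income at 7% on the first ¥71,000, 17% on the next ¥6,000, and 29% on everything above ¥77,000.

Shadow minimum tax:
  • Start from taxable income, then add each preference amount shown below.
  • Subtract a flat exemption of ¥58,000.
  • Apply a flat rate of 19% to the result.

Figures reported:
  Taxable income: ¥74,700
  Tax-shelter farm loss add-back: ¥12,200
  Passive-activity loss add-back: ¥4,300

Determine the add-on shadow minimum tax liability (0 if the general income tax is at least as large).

¥709

Shadow minimum tax:
  Adjusted income: ¥74,700 + ¥12,200 + ¥4,300 = ¥91,200
  Less exemption ¥58,000 → base ¥33,200
  ¥33,200 × 19% = ¥6,308

General income tax:
  ¥71,000 × 7% = ¥4,970
  ¥3,700 × 17% = ¥629
  → ¥5,599

Excess of shadow minimum tax over general income tax: ¥6,308 − ¥5,599 = ¥709.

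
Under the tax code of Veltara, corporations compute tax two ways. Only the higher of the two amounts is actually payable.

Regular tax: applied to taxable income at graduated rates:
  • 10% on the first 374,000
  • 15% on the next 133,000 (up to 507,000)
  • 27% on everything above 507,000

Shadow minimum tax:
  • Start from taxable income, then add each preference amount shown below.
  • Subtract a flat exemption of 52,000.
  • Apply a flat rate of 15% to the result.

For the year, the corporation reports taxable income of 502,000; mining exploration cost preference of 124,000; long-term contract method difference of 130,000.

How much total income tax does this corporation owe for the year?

105,600

Regular tax:
  374,000 × 10% = 37,400
  128,000 × 15% = 19,200
  → 56,600

Shadow minimum tax:
  Adjusted income: 502,000 + 124,000 + 130,000 = 756,000
  Less exemption 52,000 → base 704,000
  704,000 × 15% = 105,600

105,600 > 56,600, so the shadow minimum tax is the binding amount.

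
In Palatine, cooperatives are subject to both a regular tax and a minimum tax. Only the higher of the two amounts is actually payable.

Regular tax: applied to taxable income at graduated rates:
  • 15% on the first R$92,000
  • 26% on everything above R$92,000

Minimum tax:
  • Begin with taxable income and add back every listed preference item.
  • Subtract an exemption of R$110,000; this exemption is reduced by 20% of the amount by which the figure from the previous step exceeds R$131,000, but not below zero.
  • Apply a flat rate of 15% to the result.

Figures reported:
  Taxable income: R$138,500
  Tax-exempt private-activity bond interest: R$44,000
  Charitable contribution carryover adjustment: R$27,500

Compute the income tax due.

R$25,890

Minimum tax:
  Adjusted income: R$138,500 + R$44,000 + R$27,500 = R$210,000
  Exemption: R$110,000 − 20% × (R$210,000 − R$131,000) = R$110,000 − R$15,800 = R$94,200
  Base: R$210,000 − R$94,200 = R$115,800
  R$115,800 × 15% = R$17,370

Regular tax:
  R$92,000 × 15% = R$13,800
  R$46,500 × 26% = R$12,090
  → R$25,890

R$25,890 > R$17,370, so the regular tax governs.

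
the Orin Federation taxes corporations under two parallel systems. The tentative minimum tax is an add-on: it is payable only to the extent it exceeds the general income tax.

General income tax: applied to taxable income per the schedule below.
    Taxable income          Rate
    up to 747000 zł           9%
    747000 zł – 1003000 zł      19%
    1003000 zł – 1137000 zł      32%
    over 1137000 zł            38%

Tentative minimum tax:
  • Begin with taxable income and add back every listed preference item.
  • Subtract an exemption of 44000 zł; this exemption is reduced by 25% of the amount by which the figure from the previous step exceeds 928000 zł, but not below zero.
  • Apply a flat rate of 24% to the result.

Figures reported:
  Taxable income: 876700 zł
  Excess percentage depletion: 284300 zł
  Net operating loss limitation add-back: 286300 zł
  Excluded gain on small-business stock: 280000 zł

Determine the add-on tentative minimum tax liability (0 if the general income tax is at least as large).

General income tax:
  747000 zł × 9% = 67230 zł
  129700 zł × 19% = 24643 zł
  → 91873 zł

Tentative minimum tax:
  Adjusted income: 876700 zł + 284300 zł + 286300 zł + 280000 zł = 1727300 zł
  Exemption: 25% × (1727300 zł − 928000 zł) = 199825 zł ≥ 44000 zł, so the exemption is fully phased out
  Base: 1727300 zł − 0 zł = 1727300 zł
  1727300 zł × 24% = 414552 zł

Excess of tentative minimum tax over general income tax: 414552 zł − 91873 zł = 322679 zł.

322679 zł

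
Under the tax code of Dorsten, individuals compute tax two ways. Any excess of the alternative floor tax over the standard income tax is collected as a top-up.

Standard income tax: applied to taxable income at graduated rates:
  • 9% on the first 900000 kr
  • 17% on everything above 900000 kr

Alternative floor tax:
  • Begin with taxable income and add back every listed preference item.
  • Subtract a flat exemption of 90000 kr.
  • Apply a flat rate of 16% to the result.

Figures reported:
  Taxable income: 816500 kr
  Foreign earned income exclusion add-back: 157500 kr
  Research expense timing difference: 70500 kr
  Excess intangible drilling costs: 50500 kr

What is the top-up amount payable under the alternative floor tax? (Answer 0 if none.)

87315 kr

Alternative floor tax:
  Adjusted income: 816500 kr + 157500 kr + 70500 kr + 50500 kr = 1095000 kr
  Less exemption 90000 kr → base 1005000 kr
  1005000 kr × 16% = 160800 kr

Standard income tax:
  816500 kr × 9% = 73485 kr

Excess of alternative floor tax over standard income tax: 160800 kr − 73485 kr = 87315 kr.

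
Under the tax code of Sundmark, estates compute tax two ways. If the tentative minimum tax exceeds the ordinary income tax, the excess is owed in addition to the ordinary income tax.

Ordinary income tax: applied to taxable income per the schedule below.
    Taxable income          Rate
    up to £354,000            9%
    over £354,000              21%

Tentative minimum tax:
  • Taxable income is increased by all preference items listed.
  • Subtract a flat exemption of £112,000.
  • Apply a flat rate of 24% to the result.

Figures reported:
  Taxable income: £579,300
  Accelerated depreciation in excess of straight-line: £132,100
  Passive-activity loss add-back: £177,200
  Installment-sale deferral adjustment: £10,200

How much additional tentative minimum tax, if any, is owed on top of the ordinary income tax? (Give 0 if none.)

Tentative minimum tax:
  Adjusted income: £579,300 + £132,100 + £177,200 + £10,200 = £898,800
  Less exemption £112,000 → base £786,800
  £786,800 × 24% = £188,832

Ordinary income tax:
  £354,000 × 9% = £31,860
  £225,300 × 21% = £47,313
  → £79,173

Excess of tentative minimum tax over ordinary income tax: £188,832 − £79,173 = £109,659.

£109,659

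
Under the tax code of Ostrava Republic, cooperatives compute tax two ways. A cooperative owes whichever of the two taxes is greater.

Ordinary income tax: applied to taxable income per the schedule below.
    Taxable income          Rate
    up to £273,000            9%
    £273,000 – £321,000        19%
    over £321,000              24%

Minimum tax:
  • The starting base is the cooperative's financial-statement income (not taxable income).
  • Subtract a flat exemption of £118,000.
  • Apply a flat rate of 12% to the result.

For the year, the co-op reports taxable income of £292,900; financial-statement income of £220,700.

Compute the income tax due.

Ordinary income tax:
  £273,000 × 9% = £24,570
  £19,900 × 19% = £3,781
  → £28,351

Minimum tax:
  Base (financial-statement income): £220,700
  Less exemption £118,000 → base £102,700
  £102,700 × 12% = £12,324

£28,351 > £12,324, so the ordinary income tax governs.

£28,351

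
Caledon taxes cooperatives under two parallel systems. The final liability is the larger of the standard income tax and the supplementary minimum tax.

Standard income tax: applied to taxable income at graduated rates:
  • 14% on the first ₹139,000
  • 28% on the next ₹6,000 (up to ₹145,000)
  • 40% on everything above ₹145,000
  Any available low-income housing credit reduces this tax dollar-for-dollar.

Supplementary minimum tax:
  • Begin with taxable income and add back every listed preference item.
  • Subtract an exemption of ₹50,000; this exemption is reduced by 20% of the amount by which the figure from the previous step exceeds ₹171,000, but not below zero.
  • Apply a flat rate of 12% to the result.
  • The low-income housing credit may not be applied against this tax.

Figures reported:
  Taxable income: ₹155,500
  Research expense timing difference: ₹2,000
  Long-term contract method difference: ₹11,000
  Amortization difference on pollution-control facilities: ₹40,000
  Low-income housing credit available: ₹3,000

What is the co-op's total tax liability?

Standard income tax:
  ₹139,000 × 14% = ₹19,460
  ₹6,000 × 28% = ₹1,680
  ₹10,500 × 40% = ₹4,200
  → ₹25,340
  Less low-income housing credit ₹3,000 → ₹22,340

Supplementary minimum tax:
  Adjusted income: ₹155,500 + ₹2,000 + ₹11,000 + ₹40,000 = ₹208,500
  Exemption: ₹50,000 − 20% × (₹208,500 − ₹171,000) = ₹50,000 − ₹7,500 = ₹42,500
  Base: ₹208,500 − ₹42,500 = ₹166,000
  ₹166,000 × 12% = ₹19,920

₹22,340 > ₹19,920, so the standard income tax governs.

₹22,340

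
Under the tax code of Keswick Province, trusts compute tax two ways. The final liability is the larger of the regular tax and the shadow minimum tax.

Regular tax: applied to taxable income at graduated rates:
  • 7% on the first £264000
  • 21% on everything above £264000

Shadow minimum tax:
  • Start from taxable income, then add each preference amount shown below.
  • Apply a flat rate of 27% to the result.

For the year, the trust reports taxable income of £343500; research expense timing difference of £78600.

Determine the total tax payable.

Regular tax:
  £264000 × 7% = £18480
  £79500 × 21% = £16695
  → £35175

Shadow minimum tax:
  Adjusted income: £343500 + £78600 = £422100
  £422100 × 27% = £113967

£113967 > £35175, so the shadow minimum tax is the binding amount.

£113967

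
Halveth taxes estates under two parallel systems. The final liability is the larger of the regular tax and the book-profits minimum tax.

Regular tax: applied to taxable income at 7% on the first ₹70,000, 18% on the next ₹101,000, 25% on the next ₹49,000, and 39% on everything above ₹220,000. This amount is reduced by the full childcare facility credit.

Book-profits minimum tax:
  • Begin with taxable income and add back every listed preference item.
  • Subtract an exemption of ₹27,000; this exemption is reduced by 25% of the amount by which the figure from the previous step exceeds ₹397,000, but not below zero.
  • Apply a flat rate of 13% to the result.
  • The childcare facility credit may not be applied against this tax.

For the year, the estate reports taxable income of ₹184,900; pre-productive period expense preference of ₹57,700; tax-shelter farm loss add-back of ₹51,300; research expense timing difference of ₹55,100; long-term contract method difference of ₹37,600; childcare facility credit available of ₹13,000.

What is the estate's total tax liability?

Book-profits minimum tax:
  Adjusted income: ₹184,900 + ₹57,700 + ₹51,300 + ₹55,100 + ₹37,600 = ₹386,600
  Exemption: ₹386,600 ≤ ₹397,000, so full ₹27,000 applies
  Base: ₹386,600 − ₹27,000 = ₹359,600
  ₹359,600 × 13% = ₹46,748

Regular tax:
  ₹70,000 × 7% = ₹4,900
  ₹101,000 × 18% = ₹18,180
  ₹13,900 × 25% = ₹3,475
  → ₹26,555
  Less childcare facility credit ₹13,000 → ₹13,555

₹46,748 > ₹13,555, so the book-profits minimum tax is the binding amount.

₹46,748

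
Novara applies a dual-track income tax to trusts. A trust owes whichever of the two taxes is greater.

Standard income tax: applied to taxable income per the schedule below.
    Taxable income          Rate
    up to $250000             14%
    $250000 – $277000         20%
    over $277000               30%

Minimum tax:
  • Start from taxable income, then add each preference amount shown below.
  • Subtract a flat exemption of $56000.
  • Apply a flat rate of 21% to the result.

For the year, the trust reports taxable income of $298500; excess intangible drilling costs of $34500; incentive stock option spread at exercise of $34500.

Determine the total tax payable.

$65415

Minimum tax:
  Adjusted income: $298500 + $34500 + $34500 = $367500
  Less exemption $56000 → base $311500
  $311500 × 21% = $65415

Standard income tax:
  $250000 × 14% = $35000
  $27000 × 20% = $5400
  $21500 × 30% = $6450
  → $46850

$65415 > $46850, so the minimum tax is the binding amount.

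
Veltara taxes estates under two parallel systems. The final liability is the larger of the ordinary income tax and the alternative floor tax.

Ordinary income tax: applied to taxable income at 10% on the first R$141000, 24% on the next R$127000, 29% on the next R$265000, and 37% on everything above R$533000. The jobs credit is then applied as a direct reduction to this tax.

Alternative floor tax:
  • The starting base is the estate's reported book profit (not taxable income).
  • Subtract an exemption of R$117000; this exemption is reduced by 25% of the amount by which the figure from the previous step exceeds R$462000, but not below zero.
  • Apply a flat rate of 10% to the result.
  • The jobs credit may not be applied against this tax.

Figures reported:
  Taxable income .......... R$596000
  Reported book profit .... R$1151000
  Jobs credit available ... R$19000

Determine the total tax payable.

R$125740

Ordinary income tax:
  R$141000 × 10% = R$14100
  R$127000 × 24% = R$30480
  R$265000 × 29% = R$76850
  R$63000 × 37% = R$23310
  → R$144740
  Less jobs credit R$19000 → R$125740

Alternative floor tax:
  Base (reported book profit): R$1151000
  Exemption: 25% × (R$1151000 − R$462000) = R$172250 ≥ R$117000, so the exemption is fully phased out
  Base: R$1151000 − R$0 = R$1151000
  R$1151000 × 10% = R$115100

R$125740 > R$115100, so the ordinary income tax governs.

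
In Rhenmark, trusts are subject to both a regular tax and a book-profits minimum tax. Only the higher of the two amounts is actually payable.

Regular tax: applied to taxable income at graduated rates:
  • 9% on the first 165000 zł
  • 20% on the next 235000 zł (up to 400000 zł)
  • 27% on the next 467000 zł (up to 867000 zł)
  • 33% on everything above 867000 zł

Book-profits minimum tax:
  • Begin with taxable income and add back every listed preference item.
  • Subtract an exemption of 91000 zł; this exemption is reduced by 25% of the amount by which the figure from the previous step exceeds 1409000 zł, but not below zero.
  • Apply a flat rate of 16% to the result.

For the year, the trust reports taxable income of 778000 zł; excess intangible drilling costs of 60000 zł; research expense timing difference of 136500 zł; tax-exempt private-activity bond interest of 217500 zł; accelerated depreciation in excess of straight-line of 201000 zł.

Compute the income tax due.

Book-profits minimum tax:
  Adjusted income: 778000 zł + 60000 zł + 136500 zł + 217500 zł + 201000 zł = 1393000 zł
  Exemption: 1393000 zł ≤ 1409000 zł, so full 91000 zł applies
  Base: 1393000 zł − 91000 zł = 1302000 zł
  1302000 zł × 16% = 208320 zł

Regular tax:
  165000 zł × 9% = 14850 zł
  235000 zł × 20% = 47000 zł
  378000 zł × 27% = 102060 zł
  → 163910 zł

208320 zł > 163910 zł, so the book-profits minimum tax is the binding amount.

208320 zł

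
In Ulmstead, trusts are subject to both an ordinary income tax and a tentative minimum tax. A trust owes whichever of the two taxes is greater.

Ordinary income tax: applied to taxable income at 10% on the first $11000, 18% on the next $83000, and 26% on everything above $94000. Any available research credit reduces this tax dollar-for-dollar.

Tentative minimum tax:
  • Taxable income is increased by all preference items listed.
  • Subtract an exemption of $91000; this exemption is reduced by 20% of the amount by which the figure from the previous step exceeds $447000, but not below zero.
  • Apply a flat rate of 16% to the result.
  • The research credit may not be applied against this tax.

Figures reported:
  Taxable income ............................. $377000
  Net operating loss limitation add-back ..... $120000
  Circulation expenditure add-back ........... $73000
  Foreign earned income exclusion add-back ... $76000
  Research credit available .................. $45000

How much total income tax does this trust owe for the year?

Tentative minimum tax:
  Adjusted income: $377000 + $120000 + $73000 + $76000 = $646000
  Exemption: $91000 − 20% × ($646000 − $447000) = $91000 − $39800 = $51200
  Base: $646000 − $51200 = $594800
  $594800 × 16% = $95168

Ordinary income tax:
  $11000 × 10% = $1100
  $83000 × 18% = $14940
  $283000 × 26% = $73580
  → $89620
  Less research credit $45000 → $44620

$95168 > $44620, so the tentative minimum tax is the binding amount.

$95168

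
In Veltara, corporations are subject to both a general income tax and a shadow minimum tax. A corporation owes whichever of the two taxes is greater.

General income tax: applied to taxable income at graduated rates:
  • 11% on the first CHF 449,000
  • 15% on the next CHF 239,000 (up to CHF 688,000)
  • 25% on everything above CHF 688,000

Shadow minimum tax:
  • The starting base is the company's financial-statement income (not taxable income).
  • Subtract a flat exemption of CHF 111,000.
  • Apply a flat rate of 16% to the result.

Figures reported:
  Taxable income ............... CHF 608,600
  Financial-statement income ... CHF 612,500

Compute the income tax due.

General income tax:
  CHF 449,000 × 11% = CHF 49,390
  CHF 159,600 × 15% = CHF 23,940
  → CHF 73,330

Shadow minimum tax:
  Base (financial-statement income): CHF 612,500
  Less exemption CHF 111,000 → base CHF 501,500
  CHF 501,500 × 16% = CHF 80,240

CHF 80,240 > CHF 73,330, so the shadow minimum tax is the binding amount.

CHF 80,240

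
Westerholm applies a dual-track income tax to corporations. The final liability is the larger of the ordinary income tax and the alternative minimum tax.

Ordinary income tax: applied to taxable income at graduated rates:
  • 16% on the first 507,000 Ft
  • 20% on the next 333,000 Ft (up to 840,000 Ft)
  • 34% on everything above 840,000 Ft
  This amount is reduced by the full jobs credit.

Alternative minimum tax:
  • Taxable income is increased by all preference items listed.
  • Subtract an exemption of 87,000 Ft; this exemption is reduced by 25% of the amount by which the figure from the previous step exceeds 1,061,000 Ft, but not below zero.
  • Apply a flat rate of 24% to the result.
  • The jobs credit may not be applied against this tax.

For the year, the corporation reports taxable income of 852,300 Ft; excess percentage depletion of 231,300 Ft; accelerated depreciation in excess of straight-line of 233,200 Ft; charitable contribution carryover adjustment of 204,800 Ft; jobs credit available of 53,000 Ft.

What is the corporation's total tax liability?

Alternative minimum tax:
  Adjusted income: 852,300 Ft + 231,300 Ft + 233,200 Ft + 204,800 Ft = 1,521,600 Ft
  Exemption: 25% × (1,521,600 Ft − 1,061,000 Ft) = 115,150 Ft ≥ 87,000 Ft, so the exemption is fully phased out
  Base: 1,521,600 Ft − 0 Ft = 1,521,600 Ft
  1,521,600 Ft × 24% = 365,184 Ft

Ordinary income tax:
  507,000 Ft × 16% = 81,120 Ft
  333,000 Ft × 20% = 66,600 Ft
  12,300 Ft × 34% = 4,182 Ft
  → 151,902 Ft
  Less jobs credit 53,000 Ft → 98,902 Ft

365,184 Ft > 98,902 Ft, so the alternative minimum tax is the binding amount.

365,184 Ft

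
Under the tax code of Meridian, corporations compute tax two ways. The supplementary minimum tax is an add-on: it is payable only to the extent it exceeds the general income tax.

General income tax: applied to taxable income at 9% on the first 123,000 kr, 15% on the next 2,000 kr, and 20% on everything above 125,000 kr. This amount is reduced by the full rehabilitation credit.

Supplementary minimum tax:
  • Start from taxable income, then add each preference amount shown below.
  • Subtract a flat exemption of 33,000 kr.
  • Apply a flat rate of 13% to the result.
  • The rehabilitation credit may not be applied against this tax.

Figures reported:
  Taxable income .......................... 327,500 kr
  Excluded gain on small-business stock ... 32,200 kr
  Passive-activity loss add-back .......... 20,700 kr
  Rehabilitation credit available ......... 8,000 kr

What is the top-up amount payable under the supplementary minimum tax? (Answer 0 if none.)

Supplementary minimum tax:
  Adjusted income: 327,500 kr + 32,200 kr + 20,700 kr = 380,400 kr
  Less exemption 33,000 kr → base 347,400 kr
  347,400 kr × 13% = 45,162 kr

General income tax:
  123,000 kr × 9% = 11,070 kr
  2,000 kr × 15% = 300 kr
  202,500 kr × 20% = 40,500 kr
  → 51,870 kr
  Less rehabilitation credit 8,000 kr → 43,870 kr

Excess of supplementary minimum tax over general income tax: 45,162 kr − 43,870 kr = 1,292 kr.

1,292 kr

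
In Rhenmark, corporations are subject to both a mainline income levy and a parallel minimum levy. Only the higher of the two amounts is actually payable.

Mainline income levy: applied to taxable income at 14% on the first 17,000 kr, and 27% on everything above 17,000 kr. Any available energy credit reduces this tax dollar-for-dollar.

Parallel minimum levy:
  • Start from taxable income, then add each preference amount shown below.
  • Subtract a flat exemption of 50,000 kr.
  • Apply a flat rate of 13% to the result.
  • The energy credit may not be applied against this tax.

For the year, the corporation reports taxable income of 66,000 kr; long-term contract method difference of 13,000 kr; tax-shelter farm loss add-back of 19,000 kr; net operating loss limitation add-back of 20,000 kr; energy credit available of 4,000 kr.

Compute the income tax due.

11,610 kr

Parallel minimum levy:
  Adjusted income: 66,000 kr + 13,000 kr + 19,000 kr + 20,000 kr = 118,000 kr
  Less exemption 50,000 kr → base 68,000 kr
  68,000 kr × 13% = 8,840 kr

Mainline income levy:
  17,000 kr × 14% = 2,380 kr
  49,000 kr × 27% = 13,230 kr
  → 15,610 kr
  Less energy credit 4,000 kr → 11,610 kr

11,610 kr > 8,840 kr, so the mainline income levy governs.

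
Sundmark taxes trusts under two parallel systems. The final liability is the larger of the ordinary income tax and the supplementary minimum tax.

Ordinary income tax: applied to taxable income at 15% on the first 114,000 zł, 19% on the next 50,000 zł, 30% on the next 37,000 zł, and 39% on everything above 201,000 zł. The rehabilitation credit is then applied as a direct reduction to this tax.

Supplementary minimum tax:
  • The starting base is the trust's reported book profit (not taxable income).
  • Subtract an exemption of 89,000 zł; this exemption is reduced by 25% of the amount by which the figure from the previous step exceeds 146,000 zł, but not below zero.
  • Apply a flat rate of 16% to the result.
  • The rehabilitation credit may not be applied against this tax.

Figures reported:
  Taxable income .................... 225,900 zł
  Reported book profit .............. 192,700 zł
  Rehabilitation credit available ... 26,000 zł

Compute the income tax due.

Ordinary income tax:
  114,000 zł × 15% = 17,100 zł
  50,000 zł × 19% = 9,500 zł
  37,000 zł × 30% = 11,100 zł
  24,900 zł × 39% = 9,711 zł
  → 47,411 zł
  Less rehabilitation credit 26,000 zł → 21,411 zł

Supplementary minimum tax:
  Base (reported book profit): 192,700 zł
  Exemption: 89,000 zł − 25% × (192,700 zł − 146,000 zł) = 89,000 zł − 11,675 zł = 77,325 zł
  Base: 192,700 zł − 77,325 zł = 115,375 zł
  115,375 zł × 16% = 18,460 zł

21,411 zł > 18,460 zł, so the ordinary income tax governs.

21,411 zł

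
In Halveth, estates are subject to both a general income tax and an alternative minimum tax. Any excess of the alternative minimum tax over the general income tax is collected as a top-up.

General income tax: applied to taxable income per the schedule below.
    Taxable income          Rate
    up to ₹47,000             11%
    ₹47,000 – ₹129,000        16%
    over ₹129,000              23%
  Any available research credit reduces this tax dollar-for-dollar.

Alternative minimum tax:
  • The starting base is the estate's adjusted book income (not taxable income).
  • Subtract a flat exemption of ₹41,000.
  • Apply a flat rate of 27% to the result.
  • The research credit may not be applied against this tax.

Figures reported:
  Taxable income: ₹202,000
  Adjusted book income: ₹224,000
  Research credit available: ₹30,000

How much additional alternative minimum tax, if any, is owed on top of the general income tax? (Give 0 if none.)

₹44,330

General income tax:
  ₹47,000 × 11% = ₹5,170
  ₹82,000 × 16% = ₹13,120
  ₹73,000 × 23% = ₹16,790
  → ₹35,080
  Less research credit ₹30,000 → ₹5,080

Alternative minimum tax:
  Base (adjusted book income): ₹224,000
  Less exemption ₹41,000 → base ₹183,000
  ₹183,000 × 27% = ₹49,410

Excess of alternative minimum tax over general income tax: ₹49,410 − ₹5,080 = ₹44,330.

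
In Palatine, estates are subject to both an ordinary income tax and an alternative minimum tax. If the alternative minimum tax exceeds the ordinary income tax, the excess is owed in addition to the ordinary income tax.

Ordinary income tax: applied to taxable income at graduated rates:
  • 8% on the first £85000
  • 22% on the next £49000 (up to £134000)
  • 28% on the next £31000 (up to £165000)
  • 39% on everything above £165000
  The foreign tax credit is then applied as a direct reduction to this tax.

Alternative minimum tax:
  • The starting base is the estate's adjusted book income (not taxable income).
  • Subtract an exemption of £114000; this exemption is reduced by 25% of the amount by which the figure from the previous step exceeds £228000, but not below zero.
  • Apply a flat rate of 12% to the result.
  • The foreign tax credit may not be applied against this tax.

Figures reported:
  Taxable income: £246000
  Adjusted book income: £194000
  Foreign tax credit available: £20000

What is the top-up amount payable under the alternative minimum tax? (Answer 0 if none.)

Alternative minimum tax:
  Base (adjusted book income): £194000
  Exemption: £194000 ≤ £228000, so full £114000 applies
  Base: £194000 − £114000 = £80000
  £80000 × 12% = £9600

Ordinary income tax:
  £85000 × 8% = £6800
  £49000 × 22% = £10780
  £31000 × 28% = £8680
  £81000 × 39% = £31590
  → £57850
  Less foreign tax credit £20000 → £37850

£9600 ≤ £37850, so no add-on is due.

£0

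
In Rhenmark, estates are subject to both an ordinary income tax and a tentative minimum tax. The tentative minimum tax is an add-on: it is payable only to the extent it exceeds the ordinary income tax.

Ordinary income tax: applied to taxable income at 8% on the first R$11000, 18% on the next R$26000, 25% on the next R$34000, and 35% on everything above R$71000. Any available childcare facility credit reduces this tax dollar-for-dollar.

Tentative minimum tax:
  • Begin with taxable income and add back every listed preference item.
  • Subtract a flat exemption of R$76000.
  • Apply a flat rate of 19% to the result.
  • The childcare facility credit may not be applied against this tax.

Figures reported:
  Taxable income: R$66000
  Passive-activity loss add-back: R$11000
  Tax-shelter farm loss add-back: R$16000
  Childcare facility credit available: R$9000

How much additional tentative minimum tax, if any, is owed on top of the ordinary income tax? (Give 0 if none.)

Ordinary income tax:
  R$11000 × 8% = R$880
  R$26000 × 18% = R$4680
  R$29000 × 25% = R$7250
  → R$12810
  Less childcare facility credit R$9000 → R$3810

Tentative minimum tax:
  Adjusted income: R$66000 + R$11000 + R$16000 = R$93000
  Less exemption R$76000 → base R$17000
  R$17000 × 19% = R$3230

R$3230 ≤ R$3810, so no add-on is due.

R$0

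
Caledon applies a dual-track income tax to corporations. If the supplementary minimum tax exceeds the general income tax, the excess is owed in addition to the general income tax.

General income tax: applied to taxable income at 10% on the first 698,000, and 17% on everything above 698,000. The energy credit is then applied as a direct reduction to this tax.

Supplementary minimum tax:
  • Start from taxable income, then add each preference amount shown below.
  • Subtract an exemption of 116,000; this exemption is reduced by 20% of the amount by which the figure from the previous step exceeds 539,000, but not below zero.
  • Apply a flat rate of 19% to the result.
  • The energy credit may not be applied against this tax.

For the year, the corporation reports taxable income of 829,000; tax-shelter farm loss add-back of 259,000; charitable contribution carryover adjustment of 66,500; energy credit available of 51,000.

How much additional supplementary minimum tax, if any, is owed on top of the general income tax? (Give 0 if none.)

Supplementary minimum tax:
  Adjusted income: 829,000 + 259,000 + 66,500 = 1,154,500
  Exemption: 20% × (1,154,500 − 539,000) = 123,100 ≥ 116,000, so the exemption is fully phased out
  Base: 1,154,500 − 0 = 1,154,500
  1,154,500 × 19% = 219,355

General income tax:
  698,000 × 10% = 69,800
  131,000 × 17% = 22,270
  → 92,070
  Less energy credit 51,000 → 41,070

Excess of supplementary minimum tax over general income tax: 219,355 − 41,070 = 178,285.

178,285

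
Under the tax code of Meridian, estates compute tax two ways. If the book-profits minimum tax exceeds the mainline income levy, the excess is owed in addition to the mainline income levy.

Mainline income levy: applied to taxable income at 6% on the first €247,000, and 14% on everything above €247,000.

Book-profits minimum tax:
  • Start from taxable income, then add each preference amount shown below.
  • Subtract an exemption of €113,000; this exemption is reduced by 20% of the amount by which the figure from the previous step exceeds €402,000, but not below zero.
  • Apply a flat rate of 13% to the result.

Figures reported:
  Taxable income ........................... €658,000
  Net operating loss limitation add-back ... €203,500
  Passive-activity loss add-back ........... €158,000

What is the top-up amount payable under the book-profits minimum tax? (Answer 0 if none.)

Book-profits minimum tax:
  Adjusted income: €658,000 + €203,500 + €158,000 = €1,019,500
  Exemption: 20% × (€1,019,500 − €402,000) = €123,500 ≥ €113,000, so the exemption is fully phased out
  Base: €1,019,500 − €0 = €1,019,500
  €1,019,500 × 13% = €132,535

Mainline income levy:
  €247,000 × 6% = €14,820
  €411,000 × 14% = €57,540
  → €72,360

Excess of book-profits minimum tax over mainline income levy: €132,535 − €72,360 = €60,175.

€60,175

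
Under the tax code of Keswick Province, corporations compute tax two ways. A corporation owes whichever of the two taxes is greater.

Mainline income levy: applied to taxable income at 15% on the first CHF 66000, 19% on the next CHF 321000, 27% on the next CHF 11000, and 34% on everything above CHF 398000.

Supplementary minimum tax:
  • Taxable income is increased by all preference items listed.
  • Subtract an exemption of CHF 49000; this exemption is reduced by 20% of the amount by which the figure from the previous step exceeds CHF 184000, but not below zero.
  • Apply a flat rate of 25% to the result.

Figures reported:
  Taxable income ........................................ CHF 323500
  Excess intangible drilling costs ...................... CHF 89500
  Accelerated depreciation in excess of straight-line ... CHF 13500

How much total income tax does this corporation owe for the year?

CHF 106500

Mainline income levy:
  CHF 66000 × 15% = CHF 9900
  CHF 257500 × 19% = CHF 48925
  → CHF 58825

Supplementary minimum tax:
  Adjusted income: CHF 323500 + CHF 89500 + CHF 13500 = CHF 426500
  Exemption: CHF 49000 − 20% × (CHF 426500 − CHF 184000) = CHF 49000 − CHF 48500 = CHF 500
  Base: CHF 426500 − CHF 500 = CHF 426000
  CHF 426000 × 25% = CHF 106500

CHF 106500 > CHF 58825, so the supplementary minimum tax is the binding amount.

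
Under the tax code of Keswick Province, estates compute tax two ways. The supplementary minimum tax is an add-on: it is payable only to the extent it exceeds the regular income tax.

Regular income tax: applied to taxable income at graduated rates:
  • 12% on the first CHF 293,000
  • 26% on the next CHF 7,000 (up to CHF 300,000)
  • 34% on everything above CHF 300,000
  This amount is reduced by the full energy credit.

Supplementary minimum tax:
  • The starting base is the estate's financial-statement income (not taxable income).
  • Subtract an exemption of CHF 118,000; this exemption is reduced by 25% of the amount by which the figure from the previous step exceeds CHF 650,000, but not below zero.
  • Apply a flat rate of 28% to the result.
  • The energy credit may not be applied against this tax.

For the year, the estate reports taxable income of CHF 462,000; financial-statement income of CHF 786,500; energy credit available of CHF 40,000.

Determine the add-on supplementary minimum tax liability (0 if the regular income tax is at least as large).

Regular income tax:
  CHF 293,000 × 12% = CHF 35,160
  CHF 7,000 × 26% = CHF 1,820
  CHF 162,000 × 34% = CHF 55,080
  → CHF 92,060
  Less energy credit CHF 40,000 → CHF 52,060

Supplementary minimum tax:
  Base (financial-statement income): CHF 786,500
  Exemption: CHF 118,000 − 25% × (CHF 786,500 − CHF 650,000) = CHF 118,000 − CHF 34,125 = CHF 83,875
  Base: CHF 786,500 − CHF 83,875 = CHF 702,625
  CHF 702,625 × 28% = CHF 196,735

Excess of supplementary minimum tax over regular income tax: CHF 196,735 − CHF 52,060 = CHF 144,675.

CHF 144,675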